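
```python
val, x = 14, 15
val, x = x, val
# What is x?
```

Trace:
`val, x = 14, 15` → val = 14; x = 15
`val, x = x, val` → val = 15; x = 14
So x = 14

Answer: 14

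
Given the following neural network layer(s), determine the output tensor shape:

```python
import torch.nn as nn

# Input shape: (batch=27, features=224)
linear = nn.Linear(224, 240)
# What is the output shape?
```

Input: (27, 224) -> Output: (27, 240)

Answer: (27, 240)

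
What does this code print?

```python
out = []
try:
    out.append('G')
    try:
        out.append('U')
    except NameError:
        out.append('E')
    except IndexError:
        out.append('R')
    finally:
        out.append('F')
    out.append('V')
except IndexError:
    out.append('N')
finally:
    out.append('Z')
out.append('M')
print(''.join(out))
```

Execution trace: 'G' (try body) → 'U' (inner try body, no exception) → 'F' (inner finally) → 'V' (try body, no exception) → 'Z' (finally) → 'M' (after the try/except). Output: GUFVZM

Answer: GUFVZM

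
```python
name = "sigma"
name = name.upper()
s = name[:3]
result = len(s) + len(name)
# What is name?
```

Trace:
`name = "sigma"` → name = 'sigma'
`name = name.upper()` → name = 'SIGMA'
`s = name[:3]` → s = 'SIG'
`result = len(s) + len(name)` → result = 8
So name = 'SIGMA'

Answer: 'SIGMA'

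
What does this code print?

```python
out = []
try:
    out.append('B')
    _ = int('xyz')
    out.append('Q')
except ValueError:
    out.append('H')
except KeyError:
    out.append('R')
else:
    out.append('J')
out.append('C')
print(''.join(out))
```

Execution trace: 'B' (try body) → 'H' (except ValueError) → 'C' (after the try/except). Output: BHC

Answer: BHC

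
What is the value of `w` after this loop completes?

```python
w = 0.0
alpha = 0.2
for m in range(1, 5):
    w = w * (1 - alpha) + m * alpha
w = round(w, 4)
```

Moving average with lr=0.2
`w` takes the values: 0.0 → 0.2 → 0.56 → 1.048 → 1.6384

Answer: 1.6384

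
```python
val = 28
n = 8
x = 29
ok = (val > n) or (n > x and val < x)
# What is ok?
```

Trace:
`val = 28` → val = 28
`n = 8` → n = 8
`x = 29` → x = 29
`ok = (val > n) or (n > x and val < x)` → ok = True
So ok = True

Answer: True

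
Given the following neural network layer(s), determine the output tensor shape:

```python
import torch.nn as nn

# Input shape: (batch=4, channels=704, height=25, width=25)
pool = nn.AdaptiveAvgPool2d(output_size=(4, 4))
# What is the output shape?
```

Input: (4, 704, 25, 25) -> Output: (4, 704, 4, 4)

Answer: (4, 704, 4, 4)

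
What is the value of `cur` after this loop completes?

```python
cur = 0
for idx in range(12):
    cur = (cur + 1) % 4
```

Increment mod 4, 12 times = 0
`cur` takes the values: 0 → 1 → 2 → 3 → 0 → 1 → 2 → 3 → 0 → 1 → 2 → 3 → 0

Answer: 0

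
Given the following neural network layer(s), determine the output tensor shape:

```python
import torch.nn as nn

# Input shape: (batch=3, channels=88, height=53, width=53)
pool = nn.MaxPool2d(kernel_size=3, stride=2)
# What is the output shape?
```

Input: (3, 88, 53, 53) -> Output: (3, 88, 26, 26)

Answer: (3, 88, 26, 26)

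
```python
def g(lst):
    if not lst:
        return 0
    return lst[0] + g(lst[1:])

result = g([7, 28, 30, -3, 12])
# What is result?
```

7 + 28 + 30 + (-3) + 12 + 0 = 74

Answer: 74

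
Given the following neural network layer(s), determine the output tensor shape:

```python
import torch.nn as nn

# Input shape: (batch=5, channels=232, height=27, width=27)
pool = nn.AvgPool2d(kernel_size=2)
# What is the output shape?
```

Input: (5, 232, 27, 27) -> Output: (5, 232, 13, 13)

Answer: (5, 232, 13, 13)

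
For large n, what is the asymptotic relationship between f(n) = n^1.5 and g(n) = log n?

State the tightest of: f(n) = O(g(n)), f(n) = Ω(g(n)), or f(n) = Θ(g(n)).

n^1.5 vs log n: f(n) = Ω(g(n)) but not O(g(n)) — n^1.5 grows strictly faster than log n.

Answer: f(n) = Ω(g(n)) but not O(g(n)) — n^1.5 grows strictly faster than log n.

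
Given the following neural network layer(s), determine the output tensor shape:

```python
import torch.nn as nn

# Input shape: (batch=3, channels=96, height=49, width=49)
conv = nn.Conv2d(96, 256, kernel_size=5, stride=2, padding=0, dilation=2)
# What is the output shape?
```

Input: (3, 96, 49, 49) -> Output: (3, 256, 21, 21)

Answer: (3, 256, 21, 21)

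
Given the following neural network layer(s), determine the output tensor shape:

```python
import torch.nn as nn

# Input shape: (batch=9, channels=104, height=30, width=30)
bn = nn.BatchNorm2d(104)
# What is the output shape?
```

Input: (9, 104, 30, 30) -> Output: (9, 104, 30, 30)

Answer: (9, 104, 30, 30)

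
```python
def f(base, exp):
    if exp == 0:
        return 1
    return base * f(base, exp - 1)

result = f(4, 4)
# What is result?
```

f(4, 4) = 4 * 4 * 4 * 4 = 256

Answer: 256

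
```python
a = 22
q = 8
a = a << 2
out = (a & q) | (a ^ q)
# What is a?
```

Trace:
`a = 22` → a = 22
`q = 8` → q = 8
`a = a << 2` → a = 88
`out = (a & q) | (a ^ q)` → out = 88
So a = 88

Answer: 88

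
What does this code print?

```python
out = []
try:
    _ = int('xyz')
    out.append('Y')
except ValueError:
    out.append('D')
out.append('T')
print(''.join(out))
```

Execution trace: 'D' (except ValueError) → 'T' (after the try/except). Output: DT

Answer: DT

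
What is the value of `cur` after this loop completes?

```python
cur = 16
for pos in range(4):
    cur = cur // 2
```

Halve 4 times: 16 // 2^4 = 1
`cur` takes the values: 16 → 8 → 4 → 2 → 1

Answer: 1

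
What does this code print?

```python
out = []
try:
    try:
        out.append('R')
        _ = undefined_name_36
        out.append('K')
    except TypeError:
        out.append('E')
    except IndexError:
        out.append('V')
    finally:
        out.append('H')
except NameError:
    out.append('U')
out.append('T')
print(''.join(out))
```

Execution trace: 'R' (try body) → 'H' (finally) → 'U' (outer except NameError) → 'T' (after the try/except). Output: RHUT

Answer: RHUT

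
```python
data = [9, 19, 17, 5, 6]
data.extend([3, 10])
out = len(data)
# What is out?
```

Trace:
`data = [9, 19, 17, 5, 6]` → data = [9, 19, 17, 5, 6]
`data.extend([3, 10])` → data = [9, 19, 17, 5, 6, 3, 10]
`out = len(data)` → out = 7
So out = 7

Answer: 7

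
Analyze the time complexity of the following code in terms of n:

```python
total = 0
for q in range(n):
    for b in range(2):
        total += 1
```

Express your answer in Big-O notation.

Each loop level contributes: n × 1. Multiplying the contributions gives O(n).

Answer: O(n)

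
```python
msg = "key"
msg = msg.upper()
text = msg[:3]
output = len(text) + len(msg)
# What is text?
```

Trace:
`msg = "key"` → msg = 'key'
`msg = msg.upper()` → msg = 'KEY'
`text = msg[:3]` → text = 'KEY'
`output = len(text) + len(msg)` → output = 6
So text = 'KEY'

Answer: 'KEY'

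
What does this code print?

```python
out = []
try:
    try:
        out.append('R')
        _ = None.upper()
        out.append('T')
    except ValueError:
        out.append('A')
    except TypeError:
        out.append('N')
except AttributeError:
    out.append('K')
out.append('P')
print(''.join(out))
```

Execution trace: 'R' (try body) → 'K' (outer except AttributeError) → 'P' (after the try/except). Output: RKP

Answer: RKP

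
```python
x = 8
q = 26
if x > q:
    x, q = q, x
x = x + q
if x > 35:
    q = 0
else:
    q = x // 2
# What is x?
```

Trace:
`x = 8` → x = 8
`q = 26` → q = 26
`if x > q: ...` → x > q is False → no variable changes
`x = x + q` → x = 34
`if x > 35: ...` → x > 35 is False, take else branch → q = 17
So x = 34

Answer: 34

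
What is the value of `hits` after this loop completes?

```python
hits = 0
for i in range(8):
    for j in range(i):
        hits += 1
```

Triangle number: 0+1+2+...+7
`hits` takes the values: 0 → 1 → 2 → 3 → 4 → 5 → 6 → 7 → 8 → 9 → 10 → 11 → 12 → 13 → 14 → 15 → 16 → 17 → 18 → 19 → 20 → 21 → 22 → 23 → 24 → 25 → 26 → 27 → 28

Answer: 28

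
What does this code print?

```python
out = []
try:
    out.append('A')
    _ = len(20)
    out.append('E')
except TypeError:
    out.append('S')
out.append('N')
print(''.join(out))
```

Execution trace: 'A' (try body) → 'S' (except TypeError) → 'N' (after the try/except). Output: ASN

Answer: ASN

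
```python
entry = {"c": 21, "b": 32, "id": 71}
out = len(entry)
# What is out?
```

Trace:
`entry = {"c": 21, "b": 32, "id": 71}` → entry = {'c': 21, 'b': 32, 'id': 71}
`out = len(entry)` → out = 3
So out = 3

Answer: 3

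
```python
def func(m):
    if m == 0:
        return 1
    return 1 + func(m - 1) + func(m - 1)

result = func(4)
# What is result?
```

func(m) = 1 + 2·func(m-1), func(0)=1. Closed form: (1+1)·2^4 - 1 = 31.

Answer: 31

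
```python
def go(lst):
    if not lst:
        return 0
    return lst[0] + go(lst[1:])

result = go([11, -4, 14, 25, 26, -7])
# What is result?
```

11 + (-4) + 14 + 25 + 26 + (-7) + 0 = 65

Answer: 65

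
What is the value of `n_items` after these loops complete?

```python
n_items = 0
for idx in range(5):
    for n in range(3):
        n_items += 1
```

5 * 3 = 15
`n_items` takes the values: 0 → 1 → 2 → 3 → 4 → 5 → 6 → 7 → 8 → 9 → 10 → 11 → 12 → 13 → 14 → 15

Answer: 15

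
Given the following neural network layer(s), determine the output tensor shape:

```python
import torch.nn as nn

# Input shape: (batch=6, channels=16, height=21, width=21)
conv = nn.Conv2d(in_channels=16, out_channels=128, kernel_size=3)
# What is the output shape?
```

Input: (6, 16, 21, 21) -> Output: (6, 128, 19, 19)

Answer: (6, 128, 19, 19)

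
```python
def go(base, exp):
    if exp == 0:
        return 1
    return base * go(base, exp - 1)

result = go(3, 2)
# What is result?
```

go(3, 2) = 3 * 3 = 9

Answer: 9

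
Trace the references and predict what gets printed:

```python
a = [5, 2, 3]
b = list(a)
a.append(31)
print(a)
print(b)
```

Key concept: list() constructor creates copy.
Step by step:
`a = [5, 2, 3]` → a = [5, 2, 3]
`b = list(a)` → b = [5, 2, 3]
`a.append(31)` → a = [5, 2, 3, 31]
`print(a)` → prints [5, 2, 3, 31]
`print(b)` → prints [5, 2, 3]

Answer:
[5, 2, 3, 31]
[5, 2, 3]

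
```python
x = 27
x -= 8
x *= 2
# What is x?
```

Trace:
`x = 27` → x = 27
`x -= 8` → x = 19
`x *= 2` → x = 38
So x = 38

Answer: 38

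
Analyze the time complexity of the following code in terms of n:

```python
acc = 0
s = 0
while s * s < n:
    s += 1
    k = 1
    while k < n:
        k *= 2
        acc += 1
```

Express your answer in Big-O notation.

Each loop level contributes: √n × log n. Multiplying the contributions gives O(√n log n).

Answer: O(√n log n)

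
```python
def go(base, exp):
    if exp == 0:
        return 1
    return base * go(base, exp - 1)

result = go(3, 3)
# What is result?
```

go(3, 3) = 3 * 3 * 3 = 27

Answer: 27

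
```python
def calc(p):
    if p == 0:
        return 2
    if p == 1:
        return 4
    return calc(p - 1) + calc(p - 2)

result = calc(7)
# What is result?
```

Build up from base cases: calc(0)=2, calc(1)=4, calc(2)=6, calc(3)=10, calc(4)=16, calc(5)=26, calc(6)=42, ..., calc(7)=68

Answer: 68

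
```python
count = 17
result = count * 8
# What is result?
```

Trace:
`count = 17` → count = 17
`result = count * 8` → result = 136
So result = 136

Answer: 136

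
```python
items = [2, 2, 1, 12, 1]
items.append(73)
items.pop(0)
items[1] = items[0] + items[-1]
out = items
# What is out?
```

Trace:
`items = [2, 2, 1, 12, 1]` → items = [2, 2, 1, 12, 1]
`items.append(73)` → items = [2, 2, 1, 12, 1, 73]
`items.pop(0)` → items = [2, 1, 12, 1, 73]
`items[1] = items[0] + items[-1]` → items = [2, 75, 12, 1, 73]
`out = items` → out = [2, 75, 12, 1, 73]
So out = [2, 75, 12, 1, 73]

Answer: [2, 75, 12, 1, 73]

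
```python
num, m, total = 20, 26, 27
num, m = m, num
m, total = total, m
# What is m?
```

Trace:
`num, m, total = 20, 26, 27` → num = 20; m = 26; total = 27
`num, m = m, num` → num = 26; m = 20
`m, total = total, m` → m = 27; total = 20
So m = 27

Answer: 27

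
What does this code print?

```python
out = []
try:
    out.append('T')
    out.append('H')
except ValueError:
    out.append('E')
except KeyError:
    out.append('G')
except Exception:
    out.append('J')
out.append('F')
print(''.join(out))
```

Execution trace: 'T' (try body) → 'H' (try body, no exception) → 'F' (after the try/except). Output: THF

Answer: THF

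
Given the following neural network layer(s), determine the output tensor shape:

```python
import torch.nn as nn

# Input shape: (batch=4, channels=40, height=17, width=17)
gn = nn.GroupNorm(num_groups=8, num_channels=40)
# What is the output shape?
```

Input: (4, 40, 17, 17) -> Output: (4, 40, 17, 17)

Answer: (4, 40, 17, 17)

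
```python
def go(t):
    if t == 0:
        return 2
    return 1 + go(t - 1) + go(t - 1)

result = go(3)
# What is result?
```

go(t) = 1 + 2·go(t-1), go(0)=2. Closed form: (2+1)·2^3 - 1 = 23.

Answer: 23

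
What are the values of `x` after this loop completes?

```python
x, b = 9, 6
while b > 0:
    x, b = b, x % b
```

GCD of 9 and 6
`x` takes the values: 9 → 6 → 3

Answer: 3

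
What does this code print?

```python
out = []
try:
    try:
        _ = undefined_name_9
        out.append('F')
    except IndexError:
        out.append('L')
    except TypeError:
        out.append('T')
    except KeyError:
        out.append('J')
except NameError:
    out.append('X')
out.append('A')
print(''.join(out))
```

Execution trace: 'X' (outer except NameError) → 'A' (after the try/except). Output: XA

Answer: XA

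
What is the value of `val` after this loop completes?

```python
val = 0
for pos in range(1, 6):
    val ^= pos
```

XOR of 1 to 5
`val` takes the values: 0 → 1 → 3 → 0 → 4 → 1

Answer: 1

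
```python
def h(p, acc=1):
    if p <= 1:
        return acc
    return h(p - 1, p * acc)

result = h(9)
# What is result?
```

Accumulator trace (n, acc): (9, 1) -> (8, 9) -> (7, 72) -> (6, 504) -> (5, 3024) -> (4, 15120) -> (3, 60480) -> (2, 181440) -> (1, 362880) -> return 362880

Answer: 362880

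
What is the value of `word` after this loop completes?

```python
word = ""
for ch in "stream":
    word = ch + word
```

Reverse 'stream'
`word` takes the values: "" → "s" → "ts" → "rts" → "erts" → "aerts" → "maerts"

Answer: "maerts"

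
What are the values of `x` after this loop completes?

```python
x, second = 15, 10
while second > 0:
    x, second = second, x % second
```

GCD of 15 and 10
`x` takes the values: 15 → 10 → 5

Answer: 5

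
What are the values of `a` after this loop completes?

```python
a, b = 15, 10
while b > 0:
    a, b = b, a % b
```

GCD of 15 and 10
`a` takes the values: 15 → 10 → 5

Answer: 5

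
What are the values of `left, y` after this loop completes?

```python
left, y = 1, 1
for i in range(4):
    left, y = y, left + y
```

Fibonacci: after 4 iterations
`left, y` takes the values: (1, 1) → (1, 2) → (2, 3) → (3, 5) → (5, 8)

Answer: 5, 8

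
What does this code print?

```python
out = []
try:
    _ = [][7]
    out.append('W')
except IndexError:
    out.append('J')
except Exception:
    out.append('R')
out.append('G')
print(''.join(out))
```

Execution trace: 'J' (except IndexError) → 'G' (after the try/except). Output: JG

Answer: JG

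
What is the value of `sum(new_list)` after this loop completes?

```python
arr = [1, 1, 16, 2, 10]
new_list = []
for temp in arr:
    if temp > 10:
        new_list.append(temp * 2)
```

Sum of doubled values > 10
`new_list` takes the values: [] → [32]
So `sum(new_list)` = 32

Answer: 32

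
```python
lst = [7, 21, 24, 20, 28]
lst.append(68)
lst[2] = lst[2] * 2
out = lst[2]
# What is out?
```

Trace:
`lst = [7, 21, 24, 20, 28]` → lst = [7, 21, 24, 20, 28]
`lst.append(68)` → lst = [7, 21, 24, 20, 28, 68]
`lst[2] = lst[2] * 2` → lst = [7, 21, 48, 20, 28, 68]
`out = lst[2]` → out = 48
So out = 48

Answer: 48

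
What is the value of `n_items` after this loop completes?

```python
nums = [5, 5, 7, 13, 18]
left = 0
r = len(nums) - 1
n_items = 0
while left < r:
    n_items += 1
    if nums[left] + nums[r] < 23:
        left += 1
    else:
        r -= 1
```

Steps to find pair summing to 23
`n_items` takes the values: 0 → 1 → 2 → 3 → 4

Answer: 4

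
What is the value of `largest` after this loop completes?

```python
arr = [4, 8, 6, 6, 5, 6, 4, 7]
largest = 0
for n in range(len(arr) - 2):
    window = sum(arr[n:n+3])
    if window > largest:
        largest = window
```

Max sum of 3-element window in [4, 8, 6, 6, 5, 6, 4, 7]
`largest` takes the values: 0 → 18 → 20

Answer: 20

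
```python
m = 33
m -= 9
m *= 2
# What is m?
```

Trace:
`m = 33` → m = 33
`m -= 9` → m = 24
`m *= 2` → m = 48
So m = 48

Answer: 48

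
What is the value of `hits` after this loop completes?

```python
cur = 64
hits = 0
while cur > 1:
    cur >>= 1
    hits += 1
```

Count right shifts until 1
`hits` takes the values: 0 → 1 → 2 → 3 → 4 → 5 → 6

Answer: 6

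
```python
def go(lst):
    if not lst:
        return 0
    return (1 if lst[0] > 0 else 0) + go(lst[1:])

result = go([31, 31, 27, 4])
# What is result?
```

Count of positive elements in [31, 31, 27, 4] = 4

Answer: 4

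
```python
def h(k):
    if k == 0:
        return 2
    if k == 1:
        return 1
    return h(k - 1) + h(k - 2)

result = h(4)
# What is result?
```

Build up from base cases: h(0)=2, h(1)=1, h(2)=3, h(3)=4, h(4)=7

Answer: 7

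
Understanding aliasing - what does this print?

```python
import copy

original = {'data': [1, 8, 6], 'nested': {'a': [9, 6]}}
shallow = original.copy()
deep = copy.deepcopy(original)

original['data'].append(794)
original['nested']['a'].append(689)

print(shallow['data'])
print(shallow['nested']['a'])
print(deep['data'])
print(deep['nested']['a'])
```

Key concept: comparing shallow vs deep copy.
Step by step:
`original = {'data': [1, 8, 6], 'nested': {'a': [9, 6]}}` → original = {'data': [1, 8, 6], 'nested': {'a': [9, 6]}}
`shallow = original.copy()` → shallow = {'data': [1, 8, 6], 'nested': {'a': [9, 6]}}
`deep = copy.deepcopy(original)` → deep = {'data': [1, 8, 6], 'nested': {'a': [9, 6]}}
`original['data'].append(794)` → original = {'data': [1, 8, 6, 794], 'nested': {'a': [9, 6]}}; shallow = {'data': [1, 8, 6, 794], 'nested': {'a': [9, 6]}}
`original['nested']['a'].append(689)` → original = {'data': [1, 8, 6, 794], 'nested': {'a': [9, 6, 689]}}; shallow = {'data': [1, 8, 6, 794], 'nested': {'a': [9, 6, 689]}}
`print(shallow['data'])` → prints [1, 8, 6, 794]
`print(shallow['nested']['a'])` → prints [9, 6, 689]
`print(deep['data'])` → prints [1, 8, 6]
`print(deep['nested']['a'])` → prints [9, 6]

Answer:
[1, 8, 6, 794]
[9, 6, 689]
[1, 8, 6]
[9, 6]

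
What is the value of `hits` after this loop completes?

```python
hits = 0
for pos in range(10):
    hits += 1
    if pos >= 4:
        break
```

Loop breaks when pos reaches 4, hits is 5
`hits` takes the values: 0 → 1 → 2 → 3 → 4 → 5

Answer: 5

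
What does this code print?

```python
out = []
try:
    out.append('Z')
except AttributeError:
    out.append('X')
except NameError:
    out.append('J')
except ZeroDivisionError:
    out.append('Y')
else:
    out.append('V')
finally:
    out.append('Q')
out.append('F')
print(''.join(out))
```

Execution trace: 'Z' (try body, no exception) → 'V' (else) → 'Q' (finally) → 'F' (after the try/except). Output: ZVQF

Answer: ZVQF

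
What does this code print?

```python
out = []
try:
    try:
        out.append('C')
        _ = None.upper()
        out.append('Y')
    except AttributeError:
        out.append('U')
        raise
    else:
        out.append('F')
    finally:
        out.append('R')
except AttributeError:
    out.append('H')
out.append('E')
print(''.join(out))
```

Execution trace: 'C' (inner try body) → 'U' (inner except AttributeError) → 'R' (inner finally) → 'H' (outer except AttributeError) → 'E' (after the try/except). Output: CURHE

Answer: CURHE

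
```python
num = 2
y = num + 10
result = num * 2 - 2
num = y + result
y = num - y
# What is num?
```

Trace:
`num = 2` → num = 2
`y = num + 10` → y = 12
`result = num * 2 - 2` → result = 2
`num = y + result` → num = 14
`y = num - y` → y = 2
So num = 14

Answer: 14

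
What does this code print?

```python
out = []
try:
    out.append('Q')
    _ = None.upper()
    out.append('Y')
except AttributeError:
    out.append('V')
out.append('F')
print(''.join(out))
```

Execution trace: 'Q' (try body) → 'V' (except AttributeError) → 'F' (after the try/except). Output: QVF

Answer: QVF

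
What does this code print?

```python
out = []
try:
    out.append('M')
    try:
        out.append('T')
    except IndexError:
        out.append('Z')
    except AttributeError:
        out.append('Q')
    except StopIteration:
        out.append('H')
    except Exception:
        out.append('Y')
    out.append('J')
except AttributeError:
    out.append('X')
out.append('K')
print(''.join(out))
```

Execution trace: 'M' (try body) → 'T' (inner try body, no exception) → 'J' (try body, no exception) → 'K' (after the try/except). Output: MTJK

Answer: MTJK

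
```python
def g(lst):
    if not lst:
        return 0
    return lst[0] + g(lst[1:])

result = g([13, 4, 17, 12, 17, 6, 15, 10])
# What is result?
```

13 + 4 + 17 + 12 + 17 + 6 + 15 + 10 + 0 = 94

Answer: 94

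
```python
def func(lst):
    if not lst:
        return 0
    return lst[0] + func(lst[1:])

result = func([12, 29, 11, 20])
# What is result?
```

12 + 29 + 11 + 20 + 0 = 72

Answer: 72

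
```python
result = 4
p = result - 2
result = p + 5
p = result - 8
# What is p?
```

Trace:
`result = 4` → result = 4
`p = result - 2` → p = 2
`result = p + 5` → result = 7
`p = result - 8` → p = -1
So p = -1

Answer: -1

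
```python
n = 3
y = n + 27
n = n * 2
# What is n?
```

Trace:
`n = 3` → n = 3
`y = n + 27` → y = 30
`n = n * 2` → n = 6
So n = 6

Answer: 6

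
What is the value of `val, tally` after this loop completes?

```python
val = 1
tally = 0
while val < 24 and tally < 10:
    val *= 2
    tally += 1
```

Double until >= 24 or 10 iterations
`val, tally` takes the values: (1, 0) → (2, 0) → (2, 1) → (4, 1) → (4, 2) → (8, 2) → (8, 3) → (16, 3) → (16, 4) → (32, 4) → (32, 5)

Answer: 32, 5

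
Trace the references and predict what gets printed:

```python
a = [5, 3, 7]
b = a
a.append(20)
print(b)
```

Key concept: basic list aliasing.
Step by step:
`a = [5, 3, 7]` → a = [5, 3, 7]
`b = a` → b = [5, 3, 7] (same object as a)
`a.append(20)` → a = [5, 3, 7, 20] (same object as b); b = [5, 3, 7, 20] (same object as a)
`print(b)` → prints [5, 3, 7, 20]

Answer: [5, 3, 7, 20]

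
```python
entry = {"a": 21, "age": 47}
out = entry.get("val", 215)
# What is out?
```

Trace:
`entry = {"a": 21, "age": 47}` → entry = {'a': 21, 'age': 47}
`out = entry.get("val", 215)` → out = 215
So out = 215

Answer: 215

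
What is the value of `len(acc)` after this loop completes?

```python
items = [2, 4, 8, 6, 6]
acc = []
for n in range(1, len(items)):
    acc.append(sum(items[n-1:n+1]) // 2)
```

Number of 2-element averages
`acc` takes the values: [] → [3] → [3, 6] → [3, 6, 7] → [3, 6, 7, 6]
So `len(acc)` = 4

Answer: 4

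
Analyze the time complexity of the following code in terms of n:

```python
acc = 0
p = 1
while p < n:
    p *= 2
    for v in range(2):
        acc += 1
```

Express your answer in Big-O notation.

Each loop level contributes: log n × 1. Multiplying the contributions gives O(log n).

Answer: O(log n)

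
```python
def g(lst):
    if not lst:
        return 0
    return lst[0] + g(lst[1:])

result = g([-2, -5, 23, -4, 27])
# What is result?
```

(-2) + (-5) + 23 + (-4) + 27 + 0 = 39

Answer: 39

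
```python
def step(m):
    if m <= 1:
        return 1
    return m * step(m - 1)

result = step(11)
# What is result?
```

step(11) = 11 * 10 * 9 * 8 * 7 * 6 * 5 * 4 * 3 * 2 * 1 = 39916800

Answer: 39916800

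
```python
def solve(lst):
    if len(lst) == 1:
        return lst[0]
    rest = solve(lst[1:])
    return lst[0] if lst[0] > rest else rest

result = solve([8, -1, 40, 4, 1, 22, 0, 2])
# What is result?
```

Recursive max over [8, -1, 40, 4, 1, 22, 0, 2] = 40

Answer: 40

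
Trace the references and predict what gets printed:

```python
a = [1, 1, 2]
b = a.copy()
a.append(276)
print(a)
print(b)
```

Key concept: list.copy() creates independent copy.
Step by step:
`a = [1, 1, 2]` → a = [1, 1, 2]
`b = a.copy()` → b = [1, 1, 2]
`a.append(276)` → a = [1, 1, 2, 276]
`print(a)` → prints [1, 1, 2, 276]
`print(b)` → prints [1, 1, 2]

Answer:
[1, 1, 2, 276]
[1, 1, 2]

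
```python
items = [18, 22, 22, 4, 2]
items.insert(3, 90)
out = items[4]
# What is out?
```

Trace:
`items = [18, 22, 22, 4, 2]` → items = [18, 22, 22, 4, 2]
`items.insert(3, 90)` → items = [18, 22, 22, 90, 4, 2]
`out = items[4]` → out = 4
So out = 4

Answer: 4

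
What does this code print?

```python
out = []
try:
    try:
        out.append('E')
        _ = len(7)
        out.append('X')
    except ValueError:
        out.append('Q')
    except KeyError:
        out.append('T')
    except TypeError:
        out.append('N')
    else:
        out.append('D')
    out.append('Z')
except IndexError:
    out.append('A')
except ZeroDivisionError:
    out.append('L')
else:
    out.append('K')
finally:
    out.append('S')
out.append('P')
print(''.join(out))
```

Execution trace: 'E' (inner try body) → 'N' (inner except TypeError) → 'Z' (try body, no exception) → 'K' (else) → 'S' (finally) → 'P' (after the try/except). Output: ENZKSP

Answer: ENZKSP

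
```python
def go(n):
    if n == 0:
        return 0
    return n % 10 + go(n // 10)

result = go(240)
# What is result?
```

Sum of digits of 240: 0 + 4 + 2 = 6

Answer: 6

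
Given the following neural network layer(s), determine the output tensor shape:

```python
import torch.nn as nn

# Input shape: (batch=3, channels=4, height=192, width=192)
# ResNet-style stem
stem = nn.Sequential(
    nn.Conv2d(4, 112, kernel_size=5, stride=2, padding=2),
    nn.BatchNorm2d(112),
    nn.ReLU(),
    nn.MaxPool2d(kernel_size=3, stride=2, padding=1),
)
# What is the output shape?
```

Input: (3, 4, 192, 192) -> after Conv2d 5x5 stride=2: (3, 112, 96, 96) -> Output: (3, 112, 48, 48)

Answer: (3, 112, 48, 48)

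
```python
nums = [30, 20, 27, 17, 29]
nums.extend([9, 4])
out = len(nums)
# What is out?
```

Trace:
`nums = [30, 20, 27, 17, 29]` → nums = [30, 20, 27, 17, 29]
`nums.extend([9, 4])` → nums = [30, 20, 27, 17, 29, 9, 4]
`out = len(nums)` → out = 7
So out = 7

Answer: 7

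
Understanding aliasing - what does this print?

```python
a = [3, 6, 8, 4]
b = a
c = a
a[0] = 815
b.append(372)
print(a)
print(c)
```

Key concept: multiple aliases.
Step by step:
`a = [3, 6, 8, 4]` → a = [3, 6, 8, 4]
`b = a` → b = [3, 6, 8, 4] (same object as a)
`c = a` → c = [3, 6, 8, 4] (same object as a, b)
`a[0] = 815` → a = [815, 6, 8, 4] (same object as b, c); b = [815, 6, 8, 4] (same object as a, c); c = [815, 6, 8, 4] (same object as a, b)
`b.append(372)` → a = [815, 6, 8, 4, 372] (same object as b, c); b = [815, 6, 8, 4, 372] (same object as a, c); c = [815, 6, 8, 4, 372] (same object as a, b)
`print(a)` → prints [815, 6, 8, 4, 372]
`print(c)` → prints [815, 6, 8, 4, 372]

Answer:
[815, 6, 8, 4, 372]
[815, 6, 8, 4, 372]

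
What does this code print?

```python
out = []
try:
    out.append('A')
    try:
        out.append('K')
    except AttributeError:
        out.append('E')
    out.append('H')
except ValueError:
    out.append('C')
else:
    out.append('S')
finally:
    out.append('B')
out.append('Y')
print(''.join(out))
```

Execution trace: 'A' (try body) → 'K' (inner try body, no exception) → 'H' (try body, no exception) → 'S' (else) → 'B' (finally) → 'Y' (after the try/except). Output: AKHSBY

Answer: AKHSBY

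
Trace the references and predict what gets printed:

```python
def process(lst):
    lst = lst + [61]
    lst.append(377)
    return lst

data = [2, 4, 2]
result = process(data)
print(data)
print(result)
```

Key concept: rebinding parameter vs mutation.
Step by step:
`data = [2, 4, 2]` → data = [2, 4, 2]
`result = process(data)` → result = [2, 4, 2, 61, 377]
`print(data)` → prints [2, 4, 2]
`print(result)` → prints [2, 4, 2, 61, 377]

Answer:
[2, 4, 2]
[2, 4, 2, 61, 377]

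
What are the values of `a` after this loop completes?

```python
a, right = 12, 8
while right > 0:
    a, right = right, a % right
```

GCD of 12 and 8
`a` takes the values: 12 → 8 → 4

Answer: 4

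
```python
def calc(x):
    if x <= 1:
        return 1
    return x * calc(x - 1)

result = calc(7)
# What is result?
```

calc(7) = 7 * 6 * 5 * 4 * 3 * 2 * 1 = 5040

Answer: 5040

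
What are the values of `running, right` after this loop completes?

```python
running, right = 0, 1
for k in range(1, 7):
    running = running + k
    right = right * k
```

Sum and factorial of 1 to 6
`running, right` takes the values: (0, 1) → (1, 1) → (3, 1) → (3, 2) → (6, 2) → (6, 6) → (10, 6) → (10, 24) → (15, 24) → (15, 120) → (21, 120) → (21, 720)

Answer: 21, 720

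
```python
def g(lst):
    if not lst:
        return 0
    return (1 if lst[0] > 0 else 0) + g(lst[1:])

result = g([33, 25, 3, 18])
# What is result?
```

Count of positive elements in [33, 25, 3, 18] = 4

Answer: 4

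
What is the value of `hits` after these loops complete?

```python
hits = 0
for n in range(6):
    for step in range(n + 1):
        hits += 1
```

Triangle: 1 + 2 + ... + 6
`hits` takes the values: 0 → 1 → 2 → 3 → 4 → 5 → 6 → 7 → 8 → 9 → 10 → 11 → 12 → 13 → 14 → 15 → 16 → 17 → 18 → 19 → 20 → 21

Answer: 21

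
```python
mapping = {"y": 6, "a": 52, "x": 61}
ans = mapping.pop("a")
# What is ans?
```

Trace:
`mapping = {"y": 6, "a": 52, "x": 61}` → mapping = {'y': 6, 'a': 52, 'x': 61}
`ans = mapping.pop("a")` → mapping = {'y': 6, 'x': 61}; ans = 52
So ans = 52

Answer: 52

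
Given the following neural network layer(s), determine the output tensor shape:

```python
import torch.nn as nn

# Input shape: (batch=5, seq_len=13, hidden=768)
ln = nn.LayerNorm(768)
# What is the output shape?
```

Input: (5, 13, 768) -> Output: (5, 13, 768)

Answer: (5, 13, 768)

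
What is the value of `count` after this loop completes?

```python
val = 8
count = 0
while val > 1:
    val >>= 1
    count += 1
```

Count right shifts until 1
`count` takes the values: 0 → 1 → 2 → 3

Answer: 3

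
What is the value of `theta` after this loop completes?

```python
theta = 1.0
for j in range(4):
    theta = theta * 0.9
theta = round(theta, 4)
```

Exponential decay: 1.0 * 0.9^4
`theta` takes the values: 1.0 → 0.9 → 0.81 → 0.729 → 0.6561

Answer: 0.6561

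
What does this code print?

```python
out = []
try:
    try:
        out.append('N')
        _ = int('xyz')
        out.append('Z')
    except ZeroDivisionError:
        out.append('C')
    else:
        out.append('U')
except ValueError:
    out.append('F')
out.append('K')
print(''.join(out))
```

Execution trace: 'N' (try body) → 'F' (outer except ValueError) → 'K' (after the try/except). Output: NFK

Answer: NFK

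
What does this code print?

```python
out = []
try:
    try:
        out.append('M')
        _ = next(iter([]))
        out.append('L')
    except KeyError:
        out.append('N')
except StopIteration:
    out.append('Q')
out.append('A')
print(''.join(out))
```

Execution trace: 'M' (try body) → 'Q' (outer except StopIteration) → 'A' (after the try/except). Output: MQA

Answer: MQA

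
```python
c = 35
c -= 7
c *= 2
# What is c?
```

Trace:
`c = 35` → c = 35
`c -= 7` → c = 28
`c *= 2` → c = 56
So c = 56

Answer: 56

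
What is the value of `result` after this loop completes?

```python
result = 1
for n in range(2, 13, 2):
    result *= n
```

Product of even numbers 2 to 12
`result` takes the values: 1 → 2 → 8 → 48 → 384 → 3840 → 46080

Answer: 46080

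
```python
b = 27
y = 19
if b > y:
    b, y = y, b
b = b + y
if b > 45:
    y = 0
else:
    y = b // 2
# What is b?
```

Trace:
`b = 27` → b = 27
`y = 19` → y = 19
`if b > y: ...` → b > y is True → b = 19; y = 27
`b = b + y` → b = 46
`if b > 45: ...` → b > 45 is True → y = 0
So b = 46

Answer: 46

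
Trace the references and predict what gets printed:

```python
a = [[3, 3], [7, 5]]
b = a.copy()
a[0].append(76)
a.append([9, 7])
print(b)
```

Key concept: shallow copy with nested lists.
Step by step:
`a = [[3, 3], [7, 5]]` → a = [[3, 3], [7, 5]]
`b = a.copy()` → b = [[3, 3], [7, 5]]
`a[0].append(76)` → a = [[3, 3, 76], [7, 5]]; b = [[3, 3, 76], [7, 5]]
`a.append([9, 7])` → a = [[3, 3, 76], [7, 5], [9, 7]]
`print(b)` → prints [[3, 3, 76], [7, 5]]

Answer: [[3, 3, 76], [7, 5]]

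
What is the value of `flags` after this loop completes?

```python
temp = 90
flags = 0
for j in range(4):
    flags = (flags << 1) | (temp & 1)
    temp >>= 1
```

Reverse lowest 4 bits of 90
`flags` takes the values: 0 → 1 → 2 → 5

Answer: 5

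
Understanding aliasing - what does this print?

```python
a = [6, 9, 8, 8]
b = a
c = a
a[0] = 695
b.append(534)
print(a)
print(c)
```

Key concept: multiple aliases.
Step by step:
`a = [6, 9, 8, 8]` → a = [6, 9, 8, 8]
`b = a` → b = [6, 9, 8, 8] (same object as a)
`c = a` → c = [6, 9, 8, 8] (same object as a, b)
`a[0] = 695` → a = [695, 9, 8, 8] (same object as b, c); b = [695, 9, 8, 8] (same object as a, c); c = [695, 9, 8, 8] (same object as a, b)
`b.append(534)` → a = [695, 9, 8, 8, 534] (same object as b, c); b = [695, 9, 8, 8, 534] (same object as a, c); c = [695, 9, 8, 8, 534] (same object as a, b)
`print(a)` → prints [695, 9, 8, 8, 534]
`print(c)` → prints [695, 9, 8, 8, 534]

Answer:
[695, 9, 8, 8, 534]
[695, 9, 8, 8, 534]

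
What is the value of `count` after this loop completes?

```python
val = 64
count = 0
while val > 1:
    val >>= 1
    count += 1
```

Count right shifts until 1
`count` takes the values: 0 → 1 → 2 → 3 → 4 → 5 → 6

Answer: 6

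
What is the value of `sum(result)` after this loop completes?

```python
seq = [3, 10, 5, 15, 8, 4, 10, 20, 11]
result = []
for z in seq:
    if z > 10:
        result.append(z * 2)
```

Sum of doubled values > 10
`result` takes the values: [] → [30] → [30, 40] → [30, 40, 22]
So `sum(result)` = 92

Answer: 92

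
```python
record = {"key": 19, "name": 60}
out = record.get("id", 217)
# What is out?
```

Trace:
`record = {"key": 19, "name": 60}` → record = {'key': 19, 'name': 60}
`out = record.get("id", 217)` → out = 217
So out = 217

Answer: 217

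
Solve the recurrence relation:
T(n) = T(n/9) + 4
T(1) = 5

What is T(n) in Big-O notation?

Each step divides n by 9 and adds 4. After log_9(n) steps we reach T(1)=5. So T(n) = 4·log_9(n) + 5 = O(log n).

Answer: O(log n)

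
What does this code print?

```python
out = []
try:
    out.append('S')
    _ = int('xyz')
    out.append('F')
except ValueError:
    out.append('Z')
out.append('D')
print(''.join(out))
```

Execution trace: 'S' (try body) → 'Z' (except ValueError) → 'D' (after the try/except). Output: SZD

Answer: SZD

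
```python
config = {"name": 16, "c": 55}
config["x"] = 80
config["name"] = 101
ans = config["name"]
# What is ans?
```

Trace:
`config = {"name": 16, "c": 55}` → config = {'name': 16, 'c': 55}
`config["x"] = 80` → config = {'name': 16, 'c': 55, 'x': 80}
`config["name"] = 101` → config = {'name': 101, 'c': 55, 'x': 80}
`ans = config["name"]` → ans = 101
So ans = 101

Answer: 101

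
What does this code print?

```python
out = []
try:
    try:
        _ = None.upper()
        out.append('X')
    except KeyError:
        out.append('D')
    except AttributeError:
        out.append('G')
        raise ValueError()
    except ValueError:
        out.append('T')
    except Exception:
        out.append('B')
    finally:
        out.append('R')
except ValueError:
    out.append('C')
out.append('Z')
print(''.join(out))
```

Execution trace: 'G' (except AttributeError) → 'R' (finally) → 'C' (outer except ValueError) → 'Z' (after the try/except). Output: GRCZ

Answer: GRCZ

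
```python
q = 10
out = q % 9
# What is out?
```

Trace:
`q = 10` → q = 10
`out = q % 9` → out = 1
So out = 1

Answer: 1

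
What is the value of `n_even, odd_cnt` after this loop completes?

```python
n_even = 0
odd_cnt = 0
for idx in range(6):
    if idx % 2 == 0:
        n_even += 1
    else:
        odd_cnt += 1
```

Count evens and odds in range(6)
`n_even, odd_cnt` takes the values: (0, 0) → (1, 0) → (1, 1) → (2, 1) → (2, 2) → (3, 2) → (3, 3)

Answer: 3, 3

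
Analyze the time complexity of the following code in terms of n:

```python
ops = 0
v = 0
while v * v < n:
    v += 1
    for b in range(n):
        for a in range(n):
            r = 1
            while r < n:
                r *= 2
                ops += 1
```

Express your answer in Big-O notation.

Each loop level contributes: √n × n × n × log n. Multiplying the contributions gives O(n^2√n log n).

Answer: O(n^2√n log n)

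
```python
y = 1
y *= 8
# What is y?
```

Trace:
`y = 1` → y = 1
`y *= 8` → y = 8
So y = 8

Answer: 8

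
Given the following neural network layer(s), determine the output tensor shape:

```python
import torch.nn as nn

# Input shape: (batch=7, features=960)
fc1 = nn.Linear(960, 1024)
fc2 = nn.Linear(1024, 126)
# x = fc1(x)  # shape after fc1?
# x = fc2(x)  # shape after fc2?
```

Input: (7, 960) -> after fc1: (7, 1024) -> Output: (7, 126)

Answer: (7, 126)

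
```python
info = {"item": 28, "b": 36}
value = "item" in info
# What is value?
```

Trace:
`info = {"item": 28, "b": 36}` → info = {'item': 28, 'b': 36}
`value = "item" in info` → value = True
So value = True

Answer: True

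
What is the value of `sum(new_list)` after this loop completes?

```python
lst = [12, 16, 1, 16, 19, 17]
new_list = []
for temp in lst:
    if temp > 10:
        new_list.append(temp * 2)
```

Sum of doubled values > 10
`new_list` takes the values: [] → [24] → [24, 32] → [24, 32, 32] → [24, 32, 32, 38] → [24, 32, 32, 38, 34]
So `sum(new_list)` = 160

Answer: 160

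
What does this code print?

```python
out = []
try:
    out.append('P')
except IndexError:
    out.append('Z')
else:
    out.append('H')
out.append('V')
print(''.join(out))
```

Execution trace: 'P' (try body, no exception) → 'H' (else) → 'V' (after the try/except). Output: PHV

Answer: PHV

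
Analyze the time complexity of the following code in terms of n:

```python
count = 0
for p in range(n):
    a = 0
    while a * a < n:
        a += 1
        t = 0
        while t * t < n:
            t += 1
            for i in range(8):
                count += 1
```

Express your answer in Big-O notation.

Each loop level contributes: n × √n × √n × 1. Multiplying the contributions gives O(n^2).

Answer: O(n^2)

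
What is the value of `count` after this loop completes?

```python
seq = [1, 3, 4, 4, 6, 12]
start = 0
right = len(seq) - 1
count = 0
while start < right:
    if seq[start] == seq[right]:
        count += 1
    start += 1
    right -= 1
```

Count matching pairs from ends
`count` takes the values: 0 → 1

Answer: 1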